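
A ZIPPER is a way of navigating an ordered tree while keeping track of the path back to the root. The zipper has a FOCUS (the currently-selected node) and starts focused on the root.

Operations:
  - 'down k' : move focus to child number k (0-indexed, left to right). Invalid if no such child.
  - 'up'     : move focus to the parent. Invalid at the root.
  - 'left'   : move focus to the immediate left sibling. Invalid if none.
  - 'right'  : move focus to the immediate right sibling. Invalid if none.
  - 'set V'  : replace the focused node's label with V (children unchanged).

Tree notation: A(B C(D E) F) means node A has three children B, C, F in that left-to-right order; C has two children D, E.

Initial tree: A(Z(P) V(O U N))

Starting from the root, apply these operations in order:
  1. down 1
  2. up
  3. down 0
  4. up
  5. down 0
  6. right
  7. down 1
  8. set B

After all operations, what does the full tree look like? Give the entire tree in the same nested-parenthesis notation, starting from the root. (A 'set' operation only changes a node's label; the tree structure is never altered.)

Answer: A(Z(P) V(O B N))

Derivation:
Step 1 (down 1): focus=V path=1 depth=1 children=['O', 'U', 'N'] left=['Z'] right=[] parent=A
Step 2 (up): focus=A path=root depth=0 children=['Z', 'V'] (at root)
Step 3 (down 0): focus=Z path=0 depth=1 children=['P'] left=[] right=['V'] parent=A
Step 4 (up): focus=A path=root depth=0 children=['Z', 'V'] (at root)
Step 5 (down 0): focus=Z path=0 depth=1 children=['P'] left=[] right=['V'] parent=A
Step 6 (right): focus=V path=1 depth=1 children=['O', 'U', 'N'] left=['Z'] right=[] parent=A
Step 7 (down 1): focus=U path=1/1 depth=2 children=[] left=['O'] right=['N'] parent=V
Step 8 (set B): focus=B path=1/1 depth=2 children=[] left=['O'] right=['N'] parent=V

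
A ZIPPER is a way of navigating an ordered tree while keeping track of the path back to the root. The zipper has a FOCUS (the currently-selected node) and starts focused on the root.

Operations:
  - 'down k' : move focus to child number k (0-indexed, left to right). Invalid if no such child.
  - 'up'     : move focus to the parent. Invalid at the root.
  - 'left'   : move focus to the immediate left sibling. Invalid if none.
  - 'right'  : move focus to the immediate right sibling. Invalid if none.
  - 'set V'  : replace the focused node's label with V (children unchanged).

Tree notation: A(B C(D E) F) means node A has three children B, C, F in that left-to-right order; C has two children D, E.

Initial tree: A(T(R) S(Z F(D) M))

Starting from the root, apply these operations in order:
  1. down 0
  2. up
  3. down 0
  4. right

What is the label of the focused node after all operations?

Step 1 (down 0): focus=T path=0 depth=1 children=['R'] left=[] right=['S'] parent=A
Step 2 (up): focus=A path=root depth=0 children=['T', 'S'] (at root)
Step 3 (down 0): focus=T path=0 depth=1 children=['R'] left=[] right=['S'] parent=A
Step 4 (right): focus=S path=1 depth=1 children=['Z', 'F', 'M'] left=['T'] right=[] parent=A

Answer: S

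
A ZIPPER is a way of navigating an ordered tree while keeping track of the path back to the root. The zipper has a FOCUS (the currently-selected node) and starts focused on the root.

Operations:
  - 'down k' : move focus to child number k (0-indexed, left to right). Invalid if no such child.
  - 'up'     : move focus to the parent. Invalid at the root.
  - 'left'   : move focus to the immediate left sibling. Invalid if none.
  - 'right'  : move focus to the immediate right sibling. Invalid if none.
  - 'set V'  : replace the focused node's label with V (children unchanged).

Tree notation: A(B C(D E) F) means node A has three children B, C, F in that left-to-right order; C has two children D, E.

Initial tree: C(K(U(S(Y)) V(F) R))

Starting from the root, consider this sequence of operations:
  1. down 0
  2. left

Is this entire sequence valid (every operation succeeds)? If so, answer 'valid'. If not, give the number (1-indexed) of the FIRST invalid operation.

Step 1 (down 0): focus=K path=0 depth=1 children=['U', 'V', 'R'] left=[] right=[] parent=C
Step 2 (left): INVALID

Answer: 2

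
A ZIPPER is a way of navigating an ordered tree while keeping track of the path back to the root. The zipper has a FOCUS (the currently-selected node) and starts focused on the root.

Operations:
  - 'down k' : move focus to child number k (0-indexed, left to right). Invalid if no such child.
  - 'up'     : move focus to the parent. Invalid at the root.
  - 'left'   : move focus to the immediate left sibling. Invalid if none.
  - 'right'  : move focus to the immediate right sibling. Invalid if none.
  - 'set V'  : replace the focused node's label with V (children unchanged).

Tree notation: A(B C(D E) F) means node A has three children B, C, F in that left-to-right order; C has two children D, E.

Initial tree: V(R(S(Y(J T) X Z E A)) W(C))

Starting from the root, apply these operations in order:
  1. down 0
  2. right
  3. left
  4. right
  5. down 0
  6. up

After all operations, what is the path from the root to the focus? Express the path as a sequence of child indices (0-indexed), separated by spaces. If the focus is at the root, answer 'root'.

Step 1 (down 0): focus=R path=0 depth=1 children=['S'] left=[] right=['W'] parent=V
Step 2 (right): focus=W path=1 depth=1 children=['C'] left=['R'] right=[] parent=V
Step 3 (left): focus=R path=0 depth=1 children=['S'] left=[] right=['W'] parent=V
Step 4 (right): focus=W path=1 depth=1 children=['C'] left=['R'] right=[] parent=V
Step 5 (down 0): focus=C path=1/0 depth=2 children=[] left=[] right=[] parent=W
Step 6 (up): focus=W path=1 depth=1 children=['C'] left=['R'] right=[] parent=V

Answer: 1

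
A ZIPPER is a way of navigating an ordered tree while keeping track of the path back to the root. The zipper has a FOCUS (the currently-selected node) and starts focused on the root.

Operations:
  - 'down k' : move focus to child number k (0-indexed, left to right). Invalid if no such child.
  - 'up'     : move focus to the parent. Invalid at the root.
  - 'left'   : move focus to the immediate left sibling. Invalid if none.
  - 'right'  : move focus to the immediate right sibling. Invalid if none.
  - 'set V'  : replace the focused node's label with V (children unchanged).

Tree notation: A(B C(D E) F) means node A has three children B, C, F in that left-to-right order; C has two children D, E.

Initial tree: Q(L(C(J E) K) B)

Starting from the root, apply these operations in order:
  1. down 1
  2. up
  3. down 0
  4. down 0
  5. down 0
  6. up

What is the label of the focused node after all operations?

Answer: C

Derivation:
Step 1 (down 1): focus=B path=1 depth=1 children=[] left=['L'] right=[] parent=Q
Step 2 (up): focus=Q path=root depth=0 children=['L', 'B'] (at root)
Step 3 (down 0): focus=L path=0 depth=1 children=['C', 'K'] left=[] right=['B'] parent=Q
Step 4 (down 0): focus=C path=0/0 depth=2 children=['J', 'E'] left=[] right=['K'] parent=L
Step 5 (down 0): focus=J path=0/0/0 depth=3 children=[] left=[] right=['E'] parent=C
Step 6 (up): focus=C path=0/0 depth=2 children=['J', 'E'] left=[] right=['K'] parent=L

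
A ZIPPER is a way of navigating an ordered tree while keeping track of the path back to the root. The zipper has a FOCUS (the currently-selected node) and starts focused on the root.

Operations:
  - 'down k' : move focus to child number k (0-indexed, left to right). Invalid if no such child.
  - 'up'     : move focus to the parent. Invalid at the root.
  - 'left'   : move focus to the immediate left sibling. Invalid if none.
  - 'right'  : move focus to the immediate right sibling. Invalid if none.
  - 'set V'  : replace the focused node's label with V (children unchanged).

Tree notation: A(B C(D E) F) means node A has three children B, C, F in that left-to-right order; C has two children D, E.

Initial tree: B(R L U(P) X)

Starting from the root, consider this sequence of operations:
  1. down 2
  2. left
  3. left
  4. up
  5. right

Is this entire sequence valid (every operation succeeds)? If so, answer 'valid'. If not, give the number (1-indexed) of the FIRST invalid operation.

Answer: 5

Derivation:
Step 1 (down 2): focus=U path=2 depth=1 children=['P'] left=['R', 'L'] right=['X'] parent=B
Step 2 (left): focus=L path=1 depth=1 children=[] left=['R'] right=['U', 'X'] parent=B
Step 3 (left): focus=R path=0 depth=1 children=[] left=[] right=['L', 'U', 'X'] parent=B
Step 4 (up): focus=B path=root depth=0 children=['R', 'L', 'U', 'X'] (at root)
Step 5 (right): INVALID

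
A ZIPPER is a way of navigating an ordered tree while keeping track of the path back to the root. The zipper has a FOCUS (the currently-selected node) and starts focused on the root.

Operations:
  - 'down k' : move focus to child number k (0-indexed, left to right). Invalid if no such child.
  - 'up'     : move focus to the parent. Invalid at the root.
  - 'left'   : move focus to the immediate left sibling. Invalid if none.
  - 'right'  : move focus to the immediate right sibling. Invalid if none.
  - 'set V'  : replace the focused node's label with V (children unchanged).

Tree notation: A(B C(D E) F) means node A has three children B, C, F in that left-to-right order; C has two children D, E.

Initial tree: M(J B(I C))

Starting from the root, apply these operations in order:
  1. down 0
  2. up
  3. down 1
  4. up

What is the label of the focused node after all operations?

Answer: M

Derivation:
Step 1 (down 0): focus=J path=0 depth=1 children=[] left=[] right=['B'] parent=M
Step 2 (up): focus=M path=root depth=0 children=['J', 'B'] (at root)
Step 3 (down 1): focus=B path=1 depth=1 children=['I', 'C'] left=['J'] right=[] parent=M
Step 4 (up): focus=M path=root depth=0 children=['J', 'B'] (at root)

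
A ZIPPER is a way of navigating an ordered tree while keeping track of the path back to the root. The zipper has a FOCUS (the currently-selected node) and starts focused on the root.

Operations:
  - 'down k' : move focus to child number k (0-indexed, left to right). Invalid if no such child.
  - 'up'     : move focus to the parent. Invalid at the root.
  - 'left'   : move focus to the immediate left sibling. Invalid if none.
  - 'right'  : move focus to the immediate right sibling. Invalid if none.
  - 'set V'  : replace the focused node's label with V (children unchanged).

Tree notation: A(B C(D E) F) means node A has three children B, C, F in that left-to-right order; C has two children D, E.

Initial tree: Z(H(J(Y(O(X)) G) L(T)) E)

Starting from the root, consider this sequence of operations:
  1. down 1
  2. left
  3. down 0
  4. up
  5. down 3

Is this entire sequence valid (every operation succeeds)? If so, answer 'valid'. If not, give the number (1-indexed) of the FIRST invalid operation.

Step 1 (down 1): focus=E path=1 depth=1 children=[] left=['H'] right=[] parent=Z
Step 2 (left): focus=H path=0 depth=1 children=['J', 'L'] left=[] right=['E'] parent=Z
Step 3 (down 0): focus=J path=0/0 depth=2 children=['Y', 'G'] left=[] right=['L'] parent=H
Step 4 (up): focus=H path=0 depth=1 children=['J', 'L'] left=[] right=['E'] parent=Z
Step 5 (down 3): INVALID

Answer: 5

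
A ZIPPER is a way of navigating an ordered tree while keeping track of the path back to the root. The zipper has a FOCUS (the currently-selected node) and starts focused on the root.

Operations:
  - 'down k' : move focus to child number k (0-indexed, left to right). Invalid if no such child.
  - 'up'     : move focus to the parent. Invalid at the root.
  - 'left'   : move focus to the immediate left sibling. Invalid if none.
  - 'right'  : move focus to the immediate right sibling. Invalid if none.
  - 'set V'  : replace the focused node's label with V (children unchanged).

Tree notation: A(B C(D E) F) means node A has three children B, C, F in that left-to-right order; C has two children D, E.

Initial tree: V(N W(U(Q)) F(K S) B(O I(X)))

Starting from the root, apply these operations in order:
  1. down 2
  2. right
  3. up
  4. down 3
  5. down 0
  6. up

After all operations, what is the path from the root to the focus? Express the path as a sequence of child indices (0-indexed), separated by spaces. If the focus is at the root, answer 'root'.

Step 1 (down 2): focus=F path=2 depth=1 children=['K', 'S'] left=['N', 'W'] right=['B'] parent=V
Step 2 (right): focus=B path=3 depth=1 children=['O', 'I'] left=['N', 'W', 'F'] right=[] parent=V
Step 3 (up): focus=V path=root depth=0 children=['N', 'W', 'F', 'B'] (at root)
Step 4 (down 3): focus=B path=3 depth=1 children=['O', 'I'] left=['N', 'W', 'F'] right=[] parent=V
Step 5 (down 0): focus=O path=3/0 depth=2 children=[] left=[] right=['I'] parent=B
Step 6 (up): focus=B path=3 depth=1 children=['O', 'I'] left=['N', 'W', 'F'] right=[] parent=V

Answer: 3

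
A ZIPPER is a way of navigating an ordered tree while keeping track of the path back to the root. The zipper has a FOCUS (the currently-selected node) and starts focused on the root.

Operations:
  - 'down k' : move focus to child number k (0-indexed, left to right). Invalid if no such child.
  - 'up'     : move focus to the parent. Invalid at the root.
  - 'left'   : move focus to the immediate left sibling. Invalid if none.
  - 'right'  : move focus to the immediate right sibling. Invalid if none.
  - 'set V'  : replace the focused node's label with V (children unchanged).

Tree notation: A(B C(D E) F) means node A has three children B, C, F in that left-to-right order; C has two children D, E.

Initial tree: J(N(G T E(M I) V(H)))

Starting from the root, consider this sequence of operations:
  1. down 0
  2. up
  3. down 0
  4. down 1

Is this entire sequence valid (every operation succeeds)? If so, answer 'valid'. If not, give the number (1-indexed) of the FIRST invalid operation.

Step 1 (down 0): focus=N path=0 depth=1 children=['G', 'T', 'E', 'V'] left=[] right=[] parent=J
Step 2 (up): focus=J path=root depth=0 children=['N'] (at root)
Step 3 (down 0): focus=N path=0 depth=1 children=['G', 'T', 'E', 'V'] left=[] right=[] parent=J
Step 4 (down 1): focus=T path=0/1 depth=2 children=[] left=['G'] right=['E', 'V'] parent=N

Answer: valid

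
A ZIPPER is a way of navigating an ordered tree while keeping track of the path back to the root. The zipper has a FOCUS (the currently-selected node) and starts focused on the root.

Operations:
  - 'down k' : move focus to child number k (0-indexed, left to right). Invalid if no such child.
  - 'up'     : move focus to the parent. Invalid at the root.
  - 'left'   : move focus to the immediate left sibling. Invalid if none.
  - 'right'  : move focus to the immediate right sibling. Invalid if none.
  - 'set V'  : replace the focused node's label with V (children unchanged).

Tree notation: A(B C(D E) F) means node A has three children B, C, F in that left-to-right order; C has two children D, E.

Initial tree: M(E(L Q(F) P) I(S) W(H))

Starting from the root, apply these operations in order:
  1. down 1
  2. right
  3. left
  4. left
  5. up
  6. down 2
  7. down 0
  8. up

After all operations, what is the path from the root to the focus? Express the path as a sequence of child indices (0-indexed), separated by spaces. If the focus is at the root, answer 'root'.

Answer: 2

Derivation:
Step 1 (down 1): focus=I path=1 depth=1 children=['S'] left=['E'] right=['W'] parent=M
Step 2 (right): focus=W path=2 depth=1 children=['H'] left=['E', 'I'] right=[] parent=M
Step 3 (left): focus=I path=1 depth=1 children=['S'] left=['E'] right=['W'] parent=M
Step 4 (left): focus=E path=0 depth=1 children=['L', 'Q', 'P'] left=[] right=['I', 'W'] parent=M
Step 5 (up): focus=M path=root depth=0 children=['E', 'I', 'W'] (at root)
Step 6 (down 2): focus=W path=2 depth=1 children=['H'] left=['E', 'I'] right=[] parent=M
Step 7 (down 0): focus=H path=2/0 depth=2 children=[] left=[] right=[] parent=W
Step 8 (up): focus=W path=2 depth=1 children=['H'] left=['E', 'I'] right=[] parent=M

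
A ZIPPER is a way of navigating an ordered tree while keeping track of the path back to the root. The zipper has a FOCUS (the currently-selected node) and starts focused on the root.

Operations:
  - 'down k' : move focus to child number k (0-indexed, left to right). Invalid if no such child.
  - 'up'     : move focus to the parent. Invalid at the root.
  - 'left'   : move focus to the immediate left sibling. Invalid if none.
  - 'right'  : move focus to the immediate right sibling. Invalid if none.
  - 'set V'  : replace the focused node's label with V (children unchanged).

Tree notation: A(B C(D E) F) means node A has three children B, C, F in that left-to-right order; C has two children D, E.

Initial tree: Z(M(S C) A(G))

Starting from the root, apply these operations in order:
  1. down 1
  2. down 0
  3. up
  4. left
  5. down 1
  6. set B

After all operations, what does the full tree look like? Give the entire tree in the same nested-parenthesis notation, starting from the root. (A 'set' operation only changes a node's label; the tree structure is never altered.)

Step 1 (down 1): focus=A path=1 depth=1 children=['G'] left=['M'] right=[] parent=Z
Step 2 (down 0): focus=G path=1/0 depth=2 children=[] left=[] right=[] parent=A
Step 3 (up): focus=A path=1 depth=1 children=['G'] left=['M'] right=[] parent=Z
Step 4 (left): focus=M path=0 depth=1 children=['S', 'C'] left=[] right=['A'] parent=Z
Step 5 (down 1): focus=C path=0/1 depth=2 children=[] left=['S'] right=[] parent=M
Step 6 (set B): focus=B path=0/1 depth=2 children=[] left=['S'] right=[] parent=M

Answer: Z(M(S B) A(G))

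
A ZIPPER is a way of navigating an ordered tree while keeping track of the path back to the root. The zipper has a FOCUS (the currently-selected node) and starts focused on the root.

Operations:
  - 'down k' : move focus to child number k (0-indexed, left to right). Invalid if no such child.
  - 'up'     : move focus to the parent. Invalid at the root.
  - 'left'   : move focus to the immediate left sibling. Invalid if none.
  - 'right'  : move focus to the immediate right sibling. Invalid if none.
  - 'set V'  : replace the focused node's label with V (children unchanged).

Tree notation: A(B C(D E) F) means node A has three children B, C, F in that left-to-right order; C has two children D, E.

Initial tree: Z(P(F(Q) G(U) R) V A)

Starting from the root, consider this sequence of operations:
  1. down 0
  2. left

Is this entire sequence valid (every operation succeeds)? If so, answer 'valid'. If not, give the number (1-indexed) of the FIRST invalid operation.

Answer: 2

Derivation:
Step 1 (down 0): focus=P path=0 depth=1 children=['F', 'G', 'R'] left=[] right=['V', 'A'] parent=Z
Step 2 (left): INVALID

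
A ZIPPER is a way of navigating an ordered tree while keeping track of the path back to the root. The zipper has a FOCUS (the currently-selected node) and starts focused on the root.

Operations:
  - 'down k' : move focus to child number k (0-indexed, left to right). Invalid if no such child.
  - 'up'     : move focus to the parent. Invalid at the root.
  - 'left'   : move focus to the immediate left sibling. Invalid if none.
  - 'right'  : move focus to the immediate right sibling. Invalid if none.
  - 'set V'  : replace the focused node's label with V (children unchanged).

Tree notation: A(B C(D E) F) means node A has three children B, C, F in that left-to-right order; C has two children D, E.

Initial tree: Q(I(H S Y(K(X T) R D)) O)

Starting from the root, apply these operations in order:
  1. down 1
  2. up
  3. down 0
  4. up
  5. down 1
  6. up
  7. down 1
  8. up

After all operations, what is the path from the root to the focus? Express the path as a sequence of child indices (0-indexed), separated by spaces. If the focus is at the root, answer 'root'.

Answer: root

Derivation:
Step 1 (down 1): focus=O path=1 depth=1 children=[] left=['I'] right=[] parent=Q
Step 2 (up): focus=Q path=root depth=0 children=['I', 'O'] (at root)
Step 3 (down 0): focus=I path=0 depth=1 children=['H', 'S', 'Y'] left=[] right=['O'] parent=Q
Step 4 (up): focus=Q path=root depth=0 children=['I', 'O'] (at root)
Step 5 (down 1): focus=O path=1 depth=1 children=[] left=['I'] right=[] parent=Q
Step 6 (up): focus=Q path=root depth=0 children=['I', 'O'] (at root)
Step 7 (down 1): focus=O path=1 depth=1 children=[] left=['I'] right=[] parent=Q
Step 8 (up): focus=Q path=root depth=0 children=['I', 'O'] (at root)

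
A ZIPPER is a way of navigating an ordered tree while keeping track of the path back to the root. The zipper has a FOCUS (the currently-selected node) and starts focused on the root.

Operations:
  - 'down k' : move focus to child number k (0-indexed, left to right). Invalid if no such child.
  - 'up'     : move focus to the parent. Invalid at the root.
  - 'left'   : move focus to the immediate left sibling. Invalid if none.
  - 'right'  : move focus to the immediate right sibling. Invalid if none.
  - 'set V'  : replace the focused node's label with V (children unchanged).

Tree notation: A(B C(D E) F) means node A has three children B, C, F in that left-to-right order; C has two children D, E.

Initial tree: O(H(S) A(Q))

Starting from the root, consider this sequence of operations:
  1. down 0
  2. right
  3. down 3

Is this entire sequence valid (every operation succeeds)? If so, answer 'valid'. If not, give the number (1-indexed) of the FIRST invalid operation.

Step 1 (down 0): focus=H path=0 depth=1 children=['S'] left=[] right=['A'] parent=O
Step 2 (right): focus=A path=1 depth=1 children=['Q'] left=['H'] right=[] parent=O
Step 3 (down 3): INVALID

Answer: 3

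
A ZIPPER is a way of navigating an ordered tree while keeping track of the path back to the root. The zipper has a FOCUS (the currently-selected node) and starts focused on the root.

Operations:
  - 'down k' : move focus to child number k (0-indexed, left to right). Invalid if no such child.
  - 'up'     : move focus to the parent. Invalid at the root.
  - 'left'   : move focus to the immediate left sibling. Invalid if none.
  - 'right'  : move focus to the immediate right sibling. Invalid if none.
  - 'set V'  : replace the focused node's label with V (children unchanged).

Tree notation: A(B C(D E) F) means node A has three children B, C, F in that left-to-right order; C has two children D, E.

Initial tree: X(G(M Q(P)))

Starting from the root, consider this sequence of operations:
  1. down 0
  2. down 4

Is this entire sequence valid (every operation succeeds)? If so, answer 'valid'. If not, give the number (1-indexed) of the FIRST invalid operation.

Answer: 2

Derivation:
Step 1 (down 0): focus=G path=0 depth=1 children=['M', 'Q'] left=[] right=[] parent=X
Step 2 (down 4): INVALID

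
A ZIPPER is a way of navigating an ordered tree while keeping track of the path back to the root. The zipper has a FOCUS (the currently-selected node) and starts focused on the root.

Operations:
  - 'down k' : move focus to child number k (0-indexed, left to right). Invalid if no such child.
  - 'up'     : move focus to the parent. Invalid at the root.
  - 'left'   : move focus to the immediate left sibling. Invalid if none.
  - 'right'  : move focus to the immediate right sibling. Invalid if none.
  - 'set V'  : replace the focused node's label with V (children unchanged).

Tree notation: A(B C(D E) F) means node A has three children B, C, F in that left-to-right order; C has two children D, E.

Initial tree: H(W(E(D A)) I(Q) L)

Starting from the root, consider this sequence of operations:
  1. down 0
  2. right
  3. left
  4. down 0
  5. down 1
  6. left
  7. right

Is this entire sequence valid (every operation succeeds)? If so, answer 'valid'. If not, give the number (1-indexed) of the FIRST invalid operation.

Answer: valid

Derivation:
Step 1 (down 0): focus=W path=0 depth=1 children=['E'] left=[] right=['I', 'L'] parent=H
Step 2 (right): focus=I path=1 depth=1 children=['Q'] left=['W'] right=['L'] parent=H
Step 3 (left): focus=W path=0 depth=1 children=['E'] left=[] right=['I', 'L'] parent=H
Step 4 (down 0): focus=E path=0/0 depth=2 children=['D', 'A'] left=[] right=[] parent=W
Step 5 (down 1): focus=A path=0/0/1 depth=3 children=[] left=['D'] right=[] parent=E
Step 6 (left): focus=D path=0/0/0 depth=3 children=[] left=[] right=['A'] parent=E
Step 7 (right): focus=A path=0/0/1 depth=3 children=[] left=['D'] right=[] parent=E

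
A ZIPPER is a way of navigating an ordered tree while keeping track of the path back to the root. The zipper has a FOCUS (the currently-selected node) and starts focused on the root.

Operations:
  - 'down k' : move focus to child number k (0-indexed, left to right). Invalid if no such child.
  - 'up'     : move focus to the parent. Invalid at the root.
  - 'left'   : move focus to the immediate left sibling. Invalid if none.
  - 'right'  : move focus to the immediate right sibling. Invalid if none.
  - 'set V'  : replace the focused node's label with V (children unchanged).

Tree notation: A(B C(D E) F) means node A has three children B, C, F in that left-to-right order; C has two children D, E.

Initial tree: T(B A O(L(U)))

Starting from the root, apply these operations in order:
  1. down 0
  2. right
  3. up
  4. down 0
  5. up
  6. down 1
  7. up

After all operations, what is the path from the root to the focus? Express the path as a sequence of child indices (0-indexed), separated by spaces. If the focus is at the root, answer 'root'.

Step 1 (down 0): focus=B path=0 depth=1 children=[] left=[] right=['A', 'O'] parent=T
Step 2 (right): focus=A path=1 depth=1 children=[] left=['B'] right=['O'] parent=T
Step 3 (up): focus=T path=root depth=0 children=['B', 'A', 'O'] (at root)
Step 4 (down 0): focus=B path=0 depth=1 children=[] left=[] right=['A', 'O'] parent=T
Step 5 (up): focus=T path=root depth=0 children=['B', 'A', 'O'] (at root)
Step 6 (down 1): focus=A path=1 depth=1 children=[] left=['B'] right=['O'] parent=T
Step 7 (up): focus=T path=root depth=0 children=['B', 'A', 'O'] (at root)

Answer: root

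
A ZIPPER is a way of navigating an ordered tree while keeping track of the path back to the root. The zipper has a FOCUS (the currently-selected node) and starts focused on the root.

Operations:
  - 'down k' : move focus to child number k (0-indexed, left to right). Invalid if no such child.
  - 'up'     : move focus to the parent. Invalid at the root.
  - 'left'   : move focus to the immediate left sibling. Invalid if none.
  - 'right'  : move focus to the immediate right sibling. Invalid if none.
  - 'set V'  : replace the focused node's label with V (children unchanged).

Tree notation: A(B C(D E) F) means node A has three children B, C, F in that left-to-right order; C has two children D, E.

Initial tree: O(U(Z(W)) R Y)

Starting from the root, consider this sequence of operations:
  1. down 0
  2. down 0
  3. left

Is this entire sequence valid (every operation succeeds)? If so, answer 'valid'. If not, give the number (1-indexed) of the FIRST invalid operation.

Answer: 3

Derivation:
Step 1 (down 0): focus=U path=0 depth=1 children=['Z'] left=[] right=['R', 'Y'] parent=O
Step 2 (down 0): focus=Z path=0/0 depth=2 children=['W'] left=[] right=[] parent=U
Step 3 (left): INVALID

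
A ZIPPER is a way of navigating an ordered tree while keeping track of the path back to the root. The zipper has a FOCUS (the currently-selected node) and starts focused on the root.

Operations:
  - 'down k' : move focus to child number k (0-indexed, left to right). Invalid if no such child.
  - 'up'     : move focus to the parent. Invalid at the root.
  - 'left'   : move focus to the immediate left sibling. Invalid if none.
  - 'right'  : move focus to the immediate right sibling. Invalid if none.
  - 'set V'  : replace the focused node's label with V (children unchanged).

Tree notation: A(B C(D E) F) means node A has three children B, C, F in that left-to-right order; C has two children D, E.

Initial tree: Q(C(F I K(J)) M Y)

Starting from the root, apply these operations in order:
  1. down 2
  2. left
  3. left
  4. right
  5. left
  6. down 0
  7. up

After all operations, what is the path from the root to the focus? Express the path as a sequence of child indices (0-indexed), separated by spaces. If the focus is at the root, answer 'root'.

Answer: 0

Derivation:
Step 1 (down 2): focus=Y path=2 depth=1 children=[] left=['C', 'M'] right=[] parent=Q
Step 2 (left): focus=M path=1 depth=1 children=[] left=['C'] right=['Y'] parent=Q
Step 3 (left): focus=C path=0 depth=1 children=['F', 'I', 'K'] left=[] right=['M', 'Y'] parent=Q
Step 4 (right): focus=M path=1 depth=1 children=[] left=['C'] right=['Y'] parent=Q
Step 5 (left): focus=C path=0 depth=1 children=['F', 'I', 'K'] left=[] right=['M', 'Y'] parent=Q
Step 6 (down 0): focus=F path=0/0 depth=2 children=[] left=[] right=['I', 'K'] parent=C
Step 7 (up): focus=C path=0 depth=1 children=['F', 'I', 'K'] left=[] right=['M', 'Y'] parent=Q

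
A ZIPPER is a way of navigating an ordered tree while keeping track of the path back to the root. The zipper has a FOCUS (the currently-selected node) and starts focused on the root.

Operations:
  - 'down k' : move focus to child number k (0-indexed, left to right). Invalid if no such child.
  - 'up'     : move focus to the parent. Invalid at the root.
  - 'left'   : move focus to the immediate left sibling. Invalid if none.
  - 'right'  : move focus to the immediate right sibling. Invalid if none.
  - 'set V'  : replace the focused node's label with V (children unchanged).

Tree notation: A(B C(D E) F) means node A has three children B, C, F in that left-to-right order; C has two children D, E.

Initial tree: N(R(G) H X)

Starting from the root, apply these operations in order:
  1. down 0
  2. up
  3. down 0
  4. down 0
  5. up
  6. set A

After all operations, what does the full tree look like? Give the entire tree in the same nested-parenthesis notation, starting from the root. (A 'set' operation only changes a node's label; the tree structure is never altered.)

Step 1 (down 0): focus=R path=0 depth=1 children=['G'] left=[] right=['H', 'X'] parent=N
Step 2 (up): focus=N path=root depth=0 children=['R', 'H', 'X'] (at root)
Step 3 (down 0): focus=R path=0 depth=1 children=['G'] left=[] right=['H', 'X'] parent=N
Step 4 (down 0): focus=G path=0/0 depth=2 children=[] left=[] right=[] parent=R
Step 5 (up): focus=R path=0 depth=1 children=['G'] left=[] right=['H', 'X'] parent=N
Step 6 (set A): focus=A path=0 depth=1 children=['G'] left=[] right=['H', 'X'] parent=N

Answer: N(A(G) H X)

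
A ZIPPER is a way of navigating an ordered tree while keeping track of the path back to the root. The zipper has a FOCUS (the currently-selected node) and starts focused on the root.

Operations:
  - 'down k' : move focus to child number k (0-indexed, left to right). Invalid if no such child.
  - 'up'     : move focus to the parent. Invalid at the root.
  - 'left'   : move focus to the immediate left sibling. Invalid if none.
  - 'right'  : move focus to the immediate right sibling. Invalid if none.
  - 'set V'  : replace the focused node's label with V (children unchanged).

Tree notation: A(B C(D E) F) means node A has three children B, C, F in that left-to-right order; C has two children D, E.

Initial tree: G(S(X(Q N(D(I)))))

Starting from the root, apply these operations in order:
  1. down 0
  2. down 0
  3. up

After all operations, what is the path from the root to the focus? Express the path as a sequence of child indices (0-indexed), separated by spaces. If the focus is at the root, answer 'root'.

Answer: 0

Derivation:
Step 1 (down 0): focus=S path=0 depth=1 children=['X'] left=[] right=[] parent=G
Step 2 (down 0): focus=X path=0/0 depth=2 children=['Q', 'N'] left=[] right=[] parent=S
Step 3 (up): focus=S path=0 depth=1 children=['X'] left=[] right=[] parent=G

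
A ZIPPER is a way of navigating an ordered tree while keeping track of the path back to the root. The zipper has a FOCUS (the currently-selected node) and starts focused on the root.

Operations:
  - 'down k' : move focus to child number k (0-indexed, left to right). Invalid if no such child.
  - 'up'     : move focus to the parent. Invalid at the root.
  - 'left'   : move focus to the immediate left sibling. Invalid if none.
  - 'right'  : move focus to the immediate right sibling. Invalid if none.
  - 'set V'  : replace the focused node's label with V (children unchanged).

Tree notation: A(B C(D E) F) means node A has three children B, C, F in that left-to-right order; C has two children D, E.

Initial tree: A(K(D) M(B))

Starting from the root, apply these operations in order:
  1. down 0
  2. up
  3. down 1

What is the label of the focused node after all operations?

Step 1 (down 0): focus=K path=0 depth=1 children=['D'] left=[] right=['M'] parent=A
Step 2 (up): focus=A path=root depth=0 children=['K', 'M'] (at root)
Step 3 (down 1): focus=M path=1 depth=1 children=['B'] left=['K'] right=[] parent=A

Answer: M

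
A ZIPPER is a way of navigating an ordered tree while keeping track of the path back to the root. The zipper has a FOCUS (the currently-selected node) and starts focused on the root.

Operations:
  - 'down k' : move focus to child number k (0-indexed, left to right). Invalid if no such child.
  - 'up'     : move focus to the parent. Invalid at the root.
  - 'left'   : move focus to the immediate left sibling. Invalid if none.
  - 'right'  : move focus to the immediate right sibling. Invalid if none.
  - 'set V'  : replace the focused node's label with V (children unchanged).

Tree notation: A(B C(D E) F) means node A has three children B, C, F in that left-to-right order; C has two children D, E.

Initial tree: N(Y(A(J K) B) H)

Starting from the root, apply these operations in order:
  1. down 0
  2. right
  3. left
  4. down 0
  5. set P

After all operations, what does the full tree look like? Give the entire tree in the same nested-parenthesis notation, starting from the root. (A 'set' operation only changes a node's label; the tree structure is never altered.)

Answer: N(Y(P(J K) B) H)

Derivation:
Step 1 (down 0): focus=Y path=0 depth=1 children=['A', 'B'] left=[] right=['H'] parent=N
Step 2 (right): focus=H path=1 depth=1 children=[] left=['Y'] right=[] parent=N
Step 3 (left): focus=Y path=0 depth=1 children=['A', 'B'] left=[] right=['H'] parent=N
Step 4 (down 0): focus=A path=0/0 depth=2 children=['J', 'K'] left=[] right=['B'] parent=Y
Step 5 (set P): focus=P path=0/0 depth=2 children=['J', 'K'] left=[] right=['B'] parent=Y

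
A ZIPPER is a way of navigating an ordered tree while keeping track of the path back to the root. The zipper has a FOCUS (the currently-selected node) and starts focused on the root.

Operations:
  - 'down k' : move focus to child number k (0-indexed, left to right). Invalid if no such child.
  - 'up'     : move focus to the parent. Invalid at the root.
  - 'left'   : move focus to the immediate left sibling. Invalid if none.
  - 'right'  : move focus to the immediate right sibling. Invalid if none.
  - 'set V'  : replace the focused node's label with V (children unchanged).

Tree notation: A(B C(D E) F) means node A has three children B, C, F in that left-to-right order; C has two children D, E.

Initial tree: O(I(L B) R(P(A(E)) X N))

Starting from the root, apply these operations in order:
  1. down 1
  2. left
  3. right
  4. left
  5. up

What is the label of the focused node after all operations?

Answer: O

Derivation:
Step 1 (down 1): focus=R path=1 depth=1 children=['P', 'X', 'N'] left=['I'] right=[] parent=O
Step 2 (left): focus=I path=0 depth=1 children=['L', 'B'] left=[] right=['R'] parent=O
Step 3 (right): focus=R path=1 depth=1 children=['P', 'X', 'N'] left=['I'] right=[] parent=O
Step 4 (left): focus=I path=0 depth=1 children=['L', 'B'] left=[] right=['R'] parent=O
Step 5 (up): focus=O path=root depth=0 children=['I', 'R'] (at root)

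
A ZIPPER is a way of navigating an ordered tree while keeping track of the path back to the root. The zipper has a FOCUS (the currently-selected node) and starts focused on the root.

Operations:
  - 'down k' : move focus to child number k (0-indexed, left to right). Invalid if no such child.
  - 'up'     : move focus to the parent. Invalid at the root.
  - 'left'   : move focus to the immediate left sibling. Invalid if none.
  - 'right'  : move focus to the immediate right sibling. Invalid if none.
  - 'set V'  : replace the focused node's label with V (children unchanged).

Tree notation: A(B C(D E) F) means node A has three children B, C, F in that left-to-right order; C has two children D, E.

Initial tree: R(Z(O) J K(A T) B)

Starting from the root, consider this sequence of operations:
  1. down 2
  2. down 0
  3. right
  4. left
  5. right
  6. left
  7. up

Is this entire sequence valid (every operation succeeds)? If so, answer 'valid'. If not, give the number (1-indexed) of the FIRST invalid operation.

Step 1 (down 2): focus=K path=2 depth=1 children=['A', 'T'] left=['Z', 'J'] right=['B'] parent=R
Step 2 (down 0): focus=A path=2/0 depth=2 children=[] left=[] right=['T'] parent=K
Step 3 (right): focus=T path=2/1 depth=2 children=[] left=['A'] right=[] parent=K
Step 4 (left): focus=A path=2/0 depth=2 children=[] left=[] right=['T'] parent=K
Step 5 (right): focus=T path=2/1 depth=2 children=[] left=['A'] right=[] parent=K
Step 6 (left): focus=A path=2/0 depth=2 children=[] left=[] right=['T'] parent=K
Step 7 (up): focus=K path=2 depth=1 children=['A', 'T'] left=['Z', 'J'] right=['B'] parent=R

Answer: valid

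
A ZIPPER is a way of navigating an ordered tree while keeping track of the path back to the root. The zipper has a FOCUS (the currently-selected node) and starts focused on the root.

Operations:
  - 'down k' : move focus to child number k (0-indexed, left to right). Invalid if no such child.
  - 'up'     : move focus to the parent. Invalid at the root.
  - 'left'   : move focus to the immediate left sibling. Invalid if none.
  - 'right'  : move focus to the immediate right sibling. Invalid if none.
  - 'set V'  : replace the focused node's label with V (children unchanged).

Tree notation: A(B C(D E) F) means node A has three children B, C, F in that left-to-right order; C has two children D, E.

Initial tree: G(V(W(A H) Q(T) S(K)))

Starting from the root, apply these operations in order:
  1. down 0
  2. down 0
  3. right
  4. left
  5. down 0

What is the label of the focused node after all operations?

Step 1 (down 0): focus=V path=0 depth=1 children=['W', 'Q', 'S'] left=[] right=[] parent=G
Step 2 (down 0): focus=W path=0/0 depth=2 children=['A', 'H'] left=[] right=['Q', 'S'] parent=V
Step 3 (right): focus=Q path=0/1 depth=2 children=['T'] left=['W'] right=['S'] parent=V
Step 4 (left): focus=W path=0/0 depth=2 children=['A', 'H'] left=[] right=['Q', 'S'] parent=V
Step 5 (down 0): focus=A path=0/0/0 depth=3 children=[] left=[] right=['H'] parent=W

Answer: A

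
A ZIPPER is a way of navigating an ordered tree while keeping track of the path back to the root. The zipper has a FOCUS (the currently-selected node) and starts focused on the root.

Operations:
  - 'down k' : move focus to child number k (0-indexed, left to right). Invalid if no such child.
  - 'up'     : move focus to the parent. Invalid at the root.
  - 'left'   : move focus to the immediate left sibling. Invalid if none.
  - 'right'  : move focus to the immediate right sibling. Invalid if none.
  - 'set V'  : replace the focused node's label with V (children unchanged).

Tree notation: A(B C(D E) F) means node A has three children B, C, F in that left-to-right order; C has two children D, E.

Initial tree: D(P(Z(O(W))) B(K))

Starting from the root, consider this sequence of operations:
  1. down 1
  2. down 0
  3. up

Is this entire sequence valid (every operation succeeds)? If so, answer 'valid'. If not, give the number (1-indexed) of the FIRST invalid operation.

Answer: valid

Derivation:
Step 1 (down 1): focus=B path=1 depth=1 children=['K'] left=['P'] right=[] parent=D
Step 2 (down 0): focus=K path=1/0 depth=2 children=[] left=[] right=[] parent=B
Step 3 (up): focus=B path=1 depth=1 children=['K'] left=['P'] right=[] parent=D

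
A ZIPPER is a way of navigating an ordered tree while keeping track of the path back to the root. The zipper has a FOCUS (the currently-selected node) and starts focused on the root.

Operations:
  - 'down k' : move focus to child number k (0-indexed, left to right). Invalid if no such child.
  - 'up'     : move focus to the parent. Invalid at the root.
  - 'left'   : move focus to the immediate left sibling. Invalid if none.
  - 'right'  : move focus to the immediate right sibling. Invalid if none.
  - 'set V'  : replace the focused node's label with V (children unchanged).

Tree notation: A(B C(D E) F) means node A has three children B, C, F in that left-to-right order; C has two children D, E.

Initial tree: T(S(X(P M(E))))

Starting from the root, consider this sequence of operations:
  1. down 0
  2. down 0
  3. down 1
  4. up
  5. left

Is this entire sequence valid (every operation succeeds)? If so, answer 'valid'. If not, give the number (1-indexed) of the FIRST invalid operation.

Step 1 (down 0): focus=S path=0 depth=1 children=['X'] left=[] right=[] parent=T
Step 2 (down 0): focus=X path=0/0 depth=2 children=['P', 'M'] left=[] right=[] parent=S
Step 3 (down 1): focus=M path=0/0/1 depth=3 children=['E'] left=['P'] right=[] parent=X
Step 4 (up): focus=X path=0/0 depth=2 children=['P', 'M'] left=[] right=[] parent=S
Step 5 (left): INVALID

Answer: 5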